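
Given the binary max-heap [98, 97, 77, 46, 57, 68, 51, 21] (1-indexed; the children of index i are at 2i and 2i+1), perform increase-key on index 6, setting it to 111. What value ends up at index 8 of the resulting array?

21

set index 6 from 68 to 111 → [98, 97, 77, 46, 57, 111, 51, 21]
111 > parent 77 at index 3, swap → [98, 97, 111, 46, 57, 77, 51, 21]
111 > parent 98 at index 1, swap → [111, 97, 98, 46, 57, 77, 51, 21]
resulting array: [111, 97, 98, 46, 57, 77, 51, 21]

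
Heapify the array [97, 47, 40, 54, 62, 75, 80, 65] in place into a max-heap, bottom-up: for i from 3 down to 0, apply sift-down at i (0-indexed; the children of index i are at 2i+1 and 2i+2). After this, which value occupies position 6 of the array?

40

sift down from index 3:
  54 vs only child 65 at index 7, swap → [97, 47, 40, 65, 62, 75, 80, 54]
sift down from index 2:
  40 vs larger child 80 at index 6, swap → [97, 47, 80, 65, 62, 75, 40, 54]
sift down from index 1:
  47 vs larger child 65 at index 3, swap → [97, 65, 80, 47, 62, 75, 40, 54]
  47 vs only child 54 at index 7, swap → [97, 65, 80, 54, 62, 75, 40, 47]
sift down from index 0: already satisfies heap property
resulting array: [97, 65, 80, 54, 62, 75, 40, 47]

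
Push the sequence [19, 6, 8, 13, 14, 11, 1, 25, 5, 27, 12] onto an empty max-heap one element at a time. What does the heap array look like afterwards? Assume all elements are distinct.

[27, 25, 11, 14, 19, 8, 1, 6, 5, 13, 12]

Insert 19:
  append 19 at index 0 → [19] (no swap needed)
Insert 6:
  append 6 at index 1 → [19, 6] (no swap needed)
Insert 8:
  append 8 at index 2 → [19, 6, 8] (no swap needed)
Insert 13:
  append 13 at index 3 → [19, 6, 8, 13]
  13 > parent 6 at index 1, swap → [19, 13, 8, 6]
Insert 14:
  append 14 at index 4 → [19, 13, 8, 6, 14]
  14 > parent 13 at index 1, swap → [19, 14, 8, 6, 13]
Insert 11:
  append 11 at index 5 → [19, 14, 8, 6, 13, 11]
  11 > parent 8 at index 2, swap → [19, 14, 11, 6, 13, 8]
Insert 1:
  append 1 at index 6 → [19, 14, 11, 6, 13, 8, 1] (no swap needed)
Insert 25:
  append 25 at index 7 → [19, 14, 11, 6, 13, 8, 1, 25]
  25 > parent 6 at index 3, swap → [19, 14, 11, 25, 13, 8, 1, 6]
  25 > parent 14 at index 1, swap → [19, 25, 11, 14, 13, 8, 1, 6]
  25 > parent 19 at index 0, swap → [25, 19, 11, 14, 13, 8, 1, 6]
Insert 5:
  append 5 at index 8 → [25, 19, 11, 14, 13, 8, 1, 6, 5] (no swap needed)
Insert 27:
  append 27 at index 9 → [25, 19, 11, 14, 13, 8, 1, 6, 5, 27]
  27 > parent 13 at index 4, swap → [25, 19, 11, 14, 27, 8, 1, 6, 5, 13]
  27 > parent 19 at index 1, swap → [25, 27, 11, 14, 19, 8, 1, 6, 5, 13]
  27 > parent 25 at index 0, swap → [27, 25, 11, 14, 19, 8, 1, 6, 5, 13]
Insert 12:
  append 12 at index 10 → [27, 25, 11, 14, 19, 8, 1, 6, 5, 13, 12] (no swap needed)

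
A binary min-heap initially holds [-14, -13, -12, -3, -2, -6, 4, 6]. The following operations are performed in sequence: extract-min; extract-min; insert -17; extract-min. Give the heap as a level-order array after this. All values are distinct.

[-12, -3, -6, 6, -2, 4]

extract-min → returns -14:
  remove root -14; move last element 6 to root → [6, -13, -12, -3, -2, -6, 4]
  6 vs smaller child -13 at index 1, swap → [-13, 6, -12, -3, -2, -6, 4]
  6 vs smaller child -3 at index 3, swap → [-13, -3, -12, 6, -2, -6, 4]
extract-min → returns -13:
  remove root -13; move last element 4 to root → [4, -3, -12, 6, -2, -6]
  4 vs smaller child -12 at index 2, swap → [-12, -3, 4, 6, -2, -6]
  4 vs only child -6 at index 5, swap → [-12, -3, -6, 6, -2, 4]
insert -17:
  append -17 at index 6 → [-12, -3, -6, 6, -2, 4, -17]
  -17 < parent -6 at index 2, swap → [-12, -3, -17, 6, -2, 4, -6]
  -17 < parent -12 at index 0, swap → [-17, -3, -12, 6, -2, 4, -6]
extract-min → returns -17:
  remove root -17; move last element -6 to root → [-6, -3, -12, 6, -2, 4]
  -6 vs smaller child -12 at index 2, swap → [-12, -3, -6, 6, -2, 4]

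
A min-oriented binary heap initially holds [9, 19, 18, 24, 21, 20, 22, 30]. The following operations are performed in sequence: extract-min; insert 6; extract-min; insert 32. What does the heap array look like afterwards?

[18, 19, 20, 24, 21, 30, 22, 32]

extract-min → returns 9:
  remove root 9; move last element 30 to root → [30, 19, 18, 24, 21, 20, 22]
  30 vs smaller child 18 at index 2, swap → [18, 19, 30, 24, 21, 20, 22]
  30 vs smaller child 20 at index 5, swap → [18, 19, 20, 24, 21, 30, 22]
insert 6:
  append 6 at index 7 → [18, 19, 20, 24, 21, 30, 22, 6]
  6 < parent 24 at index 3, swap → [18, 19, 20, 6, 21, 30, 22, 24]
  6 < parent 19 at index 1, swap → [18, 6, 20, 19, 21, 30, 22, 24]
  6 < parent 18 at index 0, swap → [6, 18, 20, 19, 21, 30, 22, 24]
extract-min → returns 6:
  remove root 6; move last element 24 to root → [24, 18, 20, 19, 21, 30, 22]
  24 vs smaller child 18 at index 1, swap → [18, 24, 20, 19, 21, 30, 22]
  24 vs smaller child 19 at index 3, swap → [18, 19, 20, 24, 21, 30, 22]
insert 32:
  append 32 at index 7 → [18, 19, 20, 24, 21, 30, 22, 32] (no swap needed)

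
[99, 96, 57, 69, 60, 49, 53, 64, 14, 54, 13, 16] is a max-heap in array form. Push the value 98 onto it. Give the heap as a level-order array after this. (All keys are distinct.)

append 98 at index 12 → [99, 96, 57, 69, 60, 49, 53, 64, 14, 54, 13, 16, 98]
98 > parent 49 at index 5, swap → [99, 96, 57, 69, 60, 98, 53, 64, 14, 54, 13, 16, 49]
98 > parent 57 at index 2, swap → [99, 96, 98, 69, 60, 57, 53, 64, 14, 54, 13, 16, 49]

[99, 96, 98, 69, 60, 57, 53, 64, 14, 54, 13, 16, 49]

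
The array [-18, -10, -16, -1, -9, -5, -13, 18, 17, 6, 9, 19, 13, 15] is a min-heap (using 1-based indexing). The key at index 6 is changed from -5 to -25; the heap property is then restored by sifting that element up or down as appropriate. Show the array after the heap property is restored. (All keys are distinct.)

[-25, -10, -18, -1, -9, -16, -13, 18, 17, 6, 9, 19, 13, 15]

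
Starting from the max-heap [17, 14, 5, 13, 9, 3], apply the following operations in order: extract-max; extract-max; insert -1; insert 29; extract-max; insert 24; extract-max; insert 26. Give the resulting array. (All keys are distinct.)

[26, 9, 13, 3, -1, 5]

extract-max → returns 17:
  remove root 17; move last element 3 to root → [3, 14, 5, 13, 9]
  3 vs larger child 14 at index 1, swap → [14, 3, 5, 13, 9]
  3 vs larger child 13 at index 3, swap → [14, 13, 5, 3, 9]
extract-max → returns 14:
  remove root 14; move last element 9 to root → [9, 13, 5, 3]
  9 vs larger child 13 at index 1, swap → [13, 9, 5, 3]
insert -1:
  append -1 at index 4 → [13, 9, 5, 3, -1] (no swap needed)
insert 29:
  append 29 at index 5 → [13, 9, 5, 3, -1, 29]
  29 > parent 5 at index 2, swap → [13, 9, 29, 3, -1, 5]
  29 > parent 13 at index 0, swap → [29, 9, 13, 3, -1, 5]
extract-max → returns 29:
  remove root 29; move last element 5 to root → [5, 9, 13, 3, -1]
  5 vs larger child 13 at index 2, swap → [13, 9, 5, 3, -1]
insert 24:
  append 24 at index 5 → [13, 9, 5, 3, -1, 24]
  24 > parent 5 at index 2, swap → [13, 9, 24, 3, -1, 5]
  24 > parent 13 at index 0, swap → [24, 9, 13, 3, -1, 5]
extract-max → returns 24:
  remove root 24; move last element 5 to root → [5, 9, 13, 3, -1]
  5 vs larger child 13 at index 2, swap → [13, 9, 5, 3, -1]
insert 26:
  append 26 at index 5 → [13, 9, 5, 3, -1, 26]
  26 > parent 5 at index 2, swap → [13, 9, 26, 3, -1, 5]
  26 > parent 13 at index 0, swap → [26, 9, 13, 3, -1, 5]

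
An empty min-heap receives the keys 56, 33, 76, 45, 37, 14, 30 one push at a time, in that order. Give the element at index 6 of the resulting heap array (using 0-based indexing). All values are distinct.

33

Insert 56:
  append 56 at index 0 → [56] (no swap needed)
Insert 33:
  append 33 at index 1 → [56, 33]
  33 < parent 56 at index 0, swap → [33, 56]
Insert 76:
  append 76 at index 2 → [33, 56, 76] (no swap needed)
Insert 45:
  append 45 at index 3 → [33, 56, 76, 45]
  45 < parent 56 at index 1, swap → [33, 45, 76, 56]
Insert 37:
  append 37 at index 4 → [33, 45, 76, 56, 37]
  37 < parent 45 at index 1, swap → [33, 37, 76, 56, 45]
Insert 14:
  append 14 at index 5 → [33, 37, 76, 56, 45, 14]
  14 < parent 76 at index 2, swap → [33, 37, 14, 56, 45, 76]
  14 < parent 33 at index 0, swap → [14, 37, 33, 56, 45, 76]
Insert 30:
  append 30 at index 6 → [14, 37, 33, 56, 45, 76, 30]
  30 < parent 33 at index 2, swap → [14, 37, 30, 56, 45, 76, 33]
resulting array: [14, 37, 30, 56, 45, 76, 33]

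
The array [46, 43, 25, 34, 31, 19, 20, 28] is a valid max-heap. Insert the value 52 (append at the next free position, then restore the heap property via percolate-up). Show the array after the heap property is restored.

append 52 at index 8 → [46, 43, 25, 34, 31, 19, 20, 28, 52]
52 > parent 34 at index 3, swap → [46, 43, 25, 52, 31, 19, 20, 28, 34]
52 > parent 43 at index 1, swap → [46, 52, 25, 43, 31, 19, 20, 28, 34]
52 > parent 46 at index 0, swap → [52, 46, 25, 43, 31, 19, 20, 28, 34]

[52, 46, 25, 43, 31, 19, 20, 28, 34]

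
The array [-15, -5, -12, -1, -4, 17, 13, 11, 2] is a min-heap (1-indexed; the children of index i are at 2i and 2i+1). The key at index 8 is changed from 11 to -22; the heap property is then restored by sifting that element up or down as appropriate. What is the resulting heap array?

[-22, -15, -12, -5, -4, 17, 13, -1, 2]

set index 8 from 11 to -22 → [-15, -5, -12, -1, -4, 17, 13, -22, 2]
-22 < parent -1 at index 4, swap → [-15, -5, -12, -22, -4, 17, 13, -1, 2]
-22 < parent -5 at index 2, swap → [-15, -22, -12, -5, -4, 17, 13, -1, 2]
-22 < parent -15 at index 1, swap → [-22, -15, -12, -5, -4, 17, 13, -1, 2]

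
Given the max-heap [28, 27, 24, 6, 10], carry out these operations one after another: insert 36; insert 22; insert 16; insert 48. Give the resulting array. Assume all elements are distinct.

[48, 36, 28, 27, 10, 24, 22, 6, 16]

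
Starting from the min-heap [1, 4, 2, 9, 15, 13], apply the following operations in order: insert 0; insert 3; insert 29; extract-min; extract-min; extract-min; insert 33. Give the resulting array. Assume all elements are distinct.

insert 0:
  append 0 at index 6 → [1, 4, 2, 9, 15, 13, 0]
  0 < parent 2 at index 2, swap → [1, 4, 0, 9, 15, 13, 2]
  0 < parent 1 at index 0, swap → [0, 4, 1, 9, 15, 13, 2]
insert 3:
  append 3 at index 7 → [0, 4, 1, 9, 15, 13, 2, 3]
  3 < parent 9 at index 3, swap → [0, 4, 1, 3, 15, 13, 2, 9]
  3 < parent 4 at index 1, swap → [0, 3, 1, 4, 15, 13, 2, 9]
insert 29:
  append 29 at index 8 → [0, 3, 1, 4, 15, 13, 2, 9, 29] (no swap needed)
extract-min → returns 0:
  remove root 0; move last element 29 to root → [29, 3, 1, 4, 15, 13, 2, 9]
  29 vs smaller child 1 at index 2, swap → [1, 3, 29, 4, 15, 13, 2, 9]
  29 vs smaller child 2 at index 6, swap → [1, 3, 2, 4, 15, 13, 29, 9]
extract-min → returns 1:
  remove root 1; move last element 9 to root → [9, 3, 2, 4, 15, 13, 29]
  9 vs smaller child 2 at index 2, swap → [2, 3, 9, 4, 15, 13, 29]
extract-min → returns 2:
  remove root 2; move last element 29 to root → [29, 3, 9, 4, 15, 13]
  29 vs smaller child 3 at index 1, swap → [3, 29, 9, 4, 15, 13]
  29 vs smaller child 4 at index 3, swap → [3, 4, 9, 29, 15, 13]
insert 33:
  append 33 at index 6 → [3, 4, 9, 29, 15, 13, 33] (no swap needed)

[3, 4, 9, 29, 15, 13, 33]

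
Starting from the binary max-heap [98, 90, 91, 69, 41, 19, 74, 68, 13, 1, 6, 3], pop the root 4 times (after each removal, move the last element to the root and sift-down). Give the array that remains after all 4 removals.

[69, 68, 19, 13, 41, 1, 3, 6]

extract-max #1 returns 98:
  remove root 98; move last element 3 to root → [3, 90, 91, 69, 41, 19, 74, 68, 13, 1, 6]
  3 vs larger child 91 at index 2, swap → [91, 90, 3, 69, 41, 19, 74, 68, 13, 1, 6]
  3 vs larger child 74 at index 6, swap → [91, 90, 74, 69, 41, 19, 3, 68, 13, 1, 6]
extract-max #2 returns 91:
  remove root 91; move last element 6 to root → [6, 90, 74, 69, 41, 19, 3, 68, 13, 1]
  6 vs larger child 90 at index 1, swap → [90, 6, 74, 69, 41, 19, 3, 68, 13, 1]
  6 vs larger child 69 at index 3, swap → [90, 69, 74, 6, 41, 19, 3, 68, 13, 1]
  6 vs larger child 68 at index 7, swap → [90, 69, 74, 68, 41, 19, 3, 6, 13, 1]
extract-max #3 returns 90:
  remove root 90; move last element 1 to root → [1, 69, 74, 68, 41, 19, 3, 6, 13]
  1 vs larger child 74 at index 2, swap → [74, 69, 1, 68, 41, 19, 3, 6, 13]
  1 vs larger child 19 at index 5, swap → [74, 69, 19, 68, 41, 1, 3, 6, 13]
extract-max #4 returns 74:
  remove root 74; move last element 13 to root → [13, 69, 19, 68, 41, 1, 3, 6]
  13 vs larger child 69 at index 1, swap → [69, 13, 19, 68, 41, 1, 3, 6]
  13 vs larger child 68 at index 3, swap → [69, 68, 19, 13, 41, 1, 3, 6]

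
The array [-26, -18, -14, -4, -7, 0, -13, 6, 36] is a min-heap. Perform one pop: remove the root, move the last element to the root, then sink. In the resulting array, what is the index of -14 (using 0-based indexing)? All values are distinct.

2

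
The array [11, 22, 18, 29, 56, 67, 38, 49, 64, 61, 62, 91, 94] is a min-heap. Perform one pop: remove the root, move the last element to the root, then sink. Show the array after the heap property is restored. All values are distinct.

[18, 22, 38, 29, 56, 67, 94, 49, 64, 61, 62, 91]

remove root 11; move last element 94 to root → [94, 22, 18, 29, 56, 67, 38, 49, 64, 61, 62, 91]
94 vs smaller child 18 at index 2, swap → [18, 22, 94, 29, 56, 67, 38, 49, 64, 61, 62, 91]
94 vs smaller child 38 at index 6, swap → [18, 22, 38, 29, 56, 67, 94, 49, 64, 61, 62, 91]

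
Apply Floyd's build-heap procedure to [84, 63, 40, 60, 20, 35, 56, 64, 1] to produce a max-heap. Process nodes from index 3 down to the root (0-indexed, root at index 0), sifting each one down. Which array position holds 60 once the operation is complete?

7

sift down from index 3:
  60 vs larger child 64 at index 7, swap → [84, 63, 40, 64, 20, 35, 56, 60, 1]
sift down from index 2:
  40 vs larger child 56 at index 6, swap → [84, 63, 56, 64, 20, 35, 40, 60, 1]
sift down from index 1:
  63 vs larger child 64 at index 3, swap → [84, 64, 56, 63, 20, 35, 40, 60, 1]
sift down from index 0: already satisfies heap property
resulting array: [84, 64, 56, 63, 20, 35, 40, 60, 1]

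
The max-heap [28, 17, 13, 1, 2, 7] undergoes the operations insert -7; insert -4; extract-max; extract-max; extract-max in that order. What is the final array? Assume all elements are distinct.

[7, 2, -7, 1, -4]

insert -7:
  append -7 at index 6 → [28, 17, 13, 1, 2, 7, -7] (no swap needed)
insert -4:
  append -4 at index 7 → [28, 17, 13, 1, 2, 7, -7, -4] (no swap needed)
extract-max → returns 28:
  remove root 28; move last element -4 to root → [-4, 17, 13, 1, 2, 7, -7]
  -4 vs larger child 17 at index 1, swap → [17, -4, 13, 1, 2, 7, -7]
  -4 vs larger child 2 at index 4, swap → [17, 2, 13, 1, -4, 7, -7]
extract-max → returns 17:
  remove root 17; move last element -7 to root → [-7, 2, 13, 1, -4, 7]
  -7 vs larger child 13 at index 2, swap → [13, 2, -7, 1, -4, 7]
  -7 vs only child 7 at index 5, swap → [13, 2, 7, 1, -4, -7]
extract-max → returns 13:
  remove root 13; move last element -7 to root → [-7, 2, 7, 1, -4]
  -7 vs larger child 7 at index 2, swap → [7, 2, -7, 1, -4]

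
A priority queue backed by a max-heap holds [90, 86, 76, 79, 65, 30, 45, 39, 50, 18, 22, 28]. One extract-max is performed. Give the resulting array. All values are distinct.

remove root 90; move last element 28 to root → [28, 86, 76, 79, 65, 30, 45, 39, 50, 18, 22]
28 vs larger child 86 at index 1, swap → [86, 28, 76, 79, 65, 30, 45, 39, 50, 18, 22]
28 vs larger child 79 at index 3, swap → [86, 79, 76, 28, 65, 30, 45, 39, 50, 18, 22]
28 vs larger child 50 at index 8, swap → [86, 79, 76, 50, 65, 30, 45, 39, 28, 18, 22]

[86, 79, 76, 50, 65, 30, 45, 39, 28, 18, 22]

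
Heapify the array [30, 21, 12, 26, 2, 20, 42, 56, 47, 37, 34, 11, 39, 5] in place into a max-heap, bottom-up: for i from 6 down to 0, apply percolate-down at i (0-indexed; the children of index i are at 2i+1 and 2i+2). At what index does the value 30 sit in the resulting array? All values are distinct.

3

sift down from index 6: already satisfies heap property
sift down from index 5:
  20 vs larger child 39 at index 12, swap → [30, 21, 12, 26, 2, 39, 42, 56, 47, 37, 34, 11, 20, 5]
sift down from index 4:
  2 vs larger child 37 at index 9, swap → [30, 21, 12, 26, 37, 39, 42, 56, 47, 2, 34, 11, 20, 5]
sift down from index 3:
  26 vs larger child 56 at index 7, swap → [30, 21, 12, 56, 37, 39, 42, 26, 47, 2, 34, 11, 20, 5]
sift down from index 2:
  12 vs larger child 42 at index 6, swap → [30, 21, 42, 56, 37, 39, 12, 26, 47, 2, 34, 11, 20, 5]
sift down from index 1:
  21 vs larger child 56 at index 3, swap → [30, 56, 42, 21, 37, 39, 12, 26, 47, 2, 34, 11, 20, 5]
  21 vs larger child 47 at index 8, swap → [30, 56, 42, 47, 37, 39, 12, 26, 21, 2, 34, 11, 20, 5]
sift down from index 0:
  30 vs larger child 56 at index 1, swap → [56, 30, 42, 47, 37, 39, 12, 26, 21, 2, 34, 11, 20, 5]
  30 vs larger child 47 at index 3, swap → [56, 47, 42, 30, 37, 39, 12, 26, 21, 2, 34, 11, 20, 5]
resulting array: [56, 47, 42, 30, 37, 39, 12, 26, 21, 2, 34, 11, 20, 5]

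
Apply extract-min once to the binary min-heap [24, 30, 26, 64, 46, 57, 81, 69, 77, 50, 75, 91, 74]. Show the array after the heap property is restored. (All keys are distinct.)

[26, 30, 57, 64, 46, 74, 81, 69, 77, 50, 75, 91]

remove root 24; move last element 74 to root → [74, 30, 26, 64, 46, 57, 81, 69, 77, 50, 75, 91]
74 vs smaller child 26 at index 2, swap → [26, 30, 74, 64, 46, 57, 81, 69, 77, 50, 75, 91]
74 vs smaller child 57 at index 5, swap → [26, 30, 57, 64, 46, 74, 81, 69, 77, 50, 75, 91]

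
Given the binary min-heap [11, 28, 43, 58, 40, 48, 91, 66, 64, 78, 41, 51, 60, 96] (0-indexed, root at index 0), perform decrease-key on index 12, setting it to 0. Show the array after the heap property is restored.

[0, 28, 11, 58, 40, 43, 91, 66, 64, 78, 41, 51, 48, 96]

set index 12 from 60 to 0 → [11, 28, 43, 58, 40, 48, 91, 66, 64, 78, 41, 51, 0, 96]
0 < parent 48 at index 5, swap → [11, 28, 43, 58, 40, 0, 91, 66, 64, 78, 41, 51, 48, 96]
0 < parent 43 at index 2, swap → [11, 28, 0, 58, 40, 43, 91, 66, 64, 78, 41, 51, 48, 96]
0 < parent 11 at index 0, swap → [0, 28, 11, 58, 40, 43, 91, 66, 64, 78, 41, 51, 48, 96]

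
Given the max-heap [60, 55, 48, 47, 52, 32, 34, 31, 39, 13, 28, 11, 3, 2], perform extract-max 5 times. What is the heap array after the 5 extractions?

[39, 31, 34, 13, 28, 32, 11, 2, 3]

extract-max #1 returns 60:
  remove root 60; move last element 2 to root → [2, 55, 48, 47, 52, 32, 34, 31, 39, 13, 28, 11, 3]
  2 vs larger child 55 at index 1, swap → [55, 2, 48, 47, 52, 32, 34, 31, 39, 13, 28, 11, 3]
  2 vs larger child 52 at index 4, swap → [55, 52, 48, 47, 2, 32, 34, 31, 39, 13, 28, 11, 3]
  2 vs larger child 28 at index 10, swap → [55, 52, 48, 47, 28, 32, 34, 31, 39, 13, 2, 11, 3]
extract-max #2 returns 55:
  remove root 55; move last element 3 to root → [3, 52, 48, 47, 28, 32, 34, 31, 39, 13, 2, 11]
  3 vs larger child 52 at index 1, swap → [52, 3, 48, 47, 28, 32, 34, 31, 39, 13, 2, 11]
  3 vs larger child 47 at index 3, swap → [52, 47, 48, 3, 28, 32, 34, 31, 39, 13, 2, 11]
  3 vs larger child 39 at index 8, swap → [52, 47, 48, 39, 28, 32, 34, 31, 3, 13, 2, 11]
extract-max #3 returns 52:
  remove root 52; move last element 11 to root → [11, 47, 48, 39, 28, 32, 34, 31, 3, 13, 2]
  11 vs larger child 48 at index 2, swap → [48, 47, 11, 39, 28, 32, 34, 31, 3, 13, 2]
  11 vs larger child 34 at index 6, swap → [48, 47, 34, 39, 28, 32, 11, 31, 3, 13, 2]
extract-max #4 returns 48:
  remove root 48; move last element 2 to root → [2, 47, 34, 39, 28, 32, 11, 31, 3, 13]
  2 vs larger child 47 at index 1, swap → [47, 2, 34, 39, 28, 32, 11, 31, 3, 13]
  2 vs larger child 39 at index 3, swap → [47, 39, 34, 2, 28, 32, 11, 31, 3, 13]
  2 vs larger child 31 at index 7, swap → [47, 39, 34, 31, 28, 32, 11, 2, 3, 13]
extract-max #5 returns 47:
  remove root 47; move last element 13 to root → [13, 39, 34, 31, 28, 32, 11, 2, 3]
  13 vs larger child 39 at index 1, swap → [39, 13, 34, 31, 28, 32, 11, 2, 3]
  13 vs larger child 31 at index 3, swap → [39, 31, 34, 13, 28, 32, 11, 2, 3]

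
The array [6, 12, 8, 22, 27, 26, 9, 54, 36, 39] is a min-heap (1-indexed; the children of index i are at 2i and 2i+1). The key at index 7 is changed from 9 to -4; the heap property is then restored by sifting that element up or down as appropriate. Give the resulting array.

set index 7 from 9 to -4 → [6, 12, 8, 22, 27, 26, -4, 54, 36, 39]
-4 < parent 8 at index 3, swap → [6, 12, -4, 22, 27, 26, 8, 54, 36, 39]
-4 < parent 6 at index 1, swap → [-4, 12, 6, 22, 27, 26, 8, 54, 36, 39]

[-4, 12, 6, 22, 27, 26, 8, 54, 36, 39]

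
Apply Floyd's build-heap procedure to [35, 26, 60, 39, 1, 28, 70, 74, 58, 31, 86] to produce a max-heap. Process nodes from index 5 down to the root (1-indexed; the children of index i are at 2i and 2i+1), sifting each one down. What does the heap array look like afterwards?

[86, 74, 70, 58, 31, 28, 60, 39, 35, 26, 1]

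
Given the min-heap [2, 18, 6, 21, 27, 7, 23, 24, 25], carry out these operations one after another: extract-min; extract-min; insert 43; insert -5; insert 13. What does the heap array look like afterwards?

extract-min → returns 2:
  remove root 2; move last element 25 to root → [25, 18, 6, 21, 27, 7, 23, 24]
  25 vs smaller child 6 at index 2, swap → [6, 18, 25, 21, 27, 7, 23, 24]
  25 vs smaller child 7 at index 5, swap → [6, 18, 7, 21, 27, 25, 23, 24]
extract-min → returns 6:
  remove root 6; move last element 24 to root → [24, 18, 7, 21, 27, 25, 23]
  24 vs smaller child 7 at index 2, swap → [7, 18, 24, 21, 27, 25, 23]
  24 vs smaller child 23 at index 6, swap → [7, 18, 23, 21, 27, 25, 24]
insert 43:
  append 43 at index 7 → [7, 18, 23, 21, 27, 25, 24, 43] (no swap needed)
insert -5:
  append -5 at index 8 → [7, 18, 23, 21, 27, 25, 24, 43, -5]
  -5 < parent 21 at index 3, swap → [7, 18, 23, -5, 27, 25, 24, 43, 21]
  -5 < parent 18 at index 1, swap → [7, -5, 23, 18, 27, 25, 24, 43, 21]
  -5 < parent 7 at index 0, swap → [-5, 7, 23, 18, 27, 25, 24, 43, 21]
insert 13:
  append 13 at index 9 → [-5, 7, 23, 18, 27, 25, 24, 43, 21, 13]
  13 < parent 27 at index 4, swap → [-5, 7, 23, 18, 13, 25, 24, 43, 21, 27]

[-5, 7, 23, 18, 13, 25, 24, 43, 21, 27]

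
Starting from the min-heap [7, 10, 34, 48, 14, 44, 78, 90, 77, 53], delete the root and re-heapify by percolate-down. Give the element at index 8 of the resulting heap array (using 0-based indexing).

remove root 7; move last element 53 to root → [53, 10, 34, 48, 14, 44, 78, 90, 77]
53 vs smaller child 10 at index 1, swap → [10, 53, 34, 48, 14, 44, 78, 90, 77]
53 vs smaller child 14 at index 4, swap → [10, 14, 34, 48, 53, 44, 78, 90, 77]
resulting array: [10, 14, 34, 48, 53, 44, 78, 90, 77]

77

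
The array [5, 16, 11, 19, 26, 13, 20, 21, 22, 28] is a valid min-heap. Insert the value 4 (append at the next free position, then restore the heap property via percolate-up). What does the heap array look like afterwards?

[4, 5, 11, 19, 16, 13, 20, 21, 22, 28, 26]

append 4 at index 10 → [5, 16, 11, 19, 26, 13, 20, 21, 22, 28, 4]
4 < parent 26 at index 4, swap → [5, 16, 11, 19, 4, 13, 20, 21, 22, 28, 26]
4 < parent 16 at index 1, swap → [5, 4, 11, 19, 16, 13, 20, 21, 22, 28, 26]
4 < parent 5 at index 0, swap → [4, 5, 11, 19, 16, 13, 20, 21, 22, 28, 26]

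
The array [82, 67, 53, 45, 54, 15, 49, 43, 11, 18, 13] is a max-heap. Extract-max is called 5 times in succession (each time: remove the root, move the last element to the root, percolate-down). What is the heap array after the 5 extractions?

extract-max #1 returns 82:
  remove root 82; move last element 13 to root → [13, 67, 53, 45, 54, 15, 49, 43, 11, 18]
  13 vs larger child 67 at index 1, swap → [67, 13, 53, 45, 54, 15, 49, 43, 11, 18]
  13 vs larger child 54 at index 4, swap → [67, 54, 53, 45, 13, 15, 49, 43, 11, 18]
  13 vs only child 18 at index 9, swap → [67, 54, 53, 45, 18, 15, 49, 43, 11, 13]
extract-max #2 returns 67:
  remove root 67; move last element 13 to root → [13, 54, 53, 45, 18, 15, 49, 43, 11]
  13 vs larger child 54 at index 1, swap → [54, 13, 53, 45, 18, 15, 49, 43, 11]
  13 vs larger child 45 at index 3, swap → [54, 45, 53, 13, 18, 15, 49, 43, 11]
  13 vs larger child 43 at index 7, swap → [54, 45, 53, 43, 18, 15, 49, 13, 11]
extract-max #3 returns 54:
  remove root 54; move last element 11 to root → [11, 45, 53, 43, 18, 15, 49, 13]
  11 vs larger child 53 at index 2, swap → [53, 45, 11, 43, 18, 15, 49, 13]
  11 vs larger child 49 at index 6, swap → [53, 45, 49, 43, 18, 15, 11, 13]
extract-max #4 returns 53:
  remove root 53; move last element 13 to root → [13, 45, 49, 43, 18, 15, 11]
  13 vs larger child 49 at index 2, swap → [49, 45, 13, 43, 18, 15, 11]
  13 vs larger child 15 at index 5, swap → [49, 45, 15, 43, 18, 13, 11]
extract-max #5 returns 49:
  remove root 49; move last element 11 to root → [11, 45, 15, 43, 18, 13]
  11 vs larger child 45 at index 1, swap → [45, 11, 15, 43, 18, 13]
  11 vs larger child 43 at index 3, swap → [45, 43, 15, 11, 18, 13]

[45, 43, 15, 11, 18, 13]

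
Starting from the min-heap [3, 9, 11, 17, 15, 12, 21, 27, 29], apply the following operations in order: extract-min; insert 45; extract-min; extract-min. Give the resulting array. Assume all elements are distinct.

extract-min → returns 3:
  remove root 3; move last element 29 to root → [29, 9, 11, 17, 15, 12, 21, 27]
  29 vs smaller child 9 at index 1, swap → [9, 29, 11, 17, 15, 12, 21, 27]
  29 vs smaller child 15 at index 4, swap → [9, 15, 11, 17, 29, 12, 21, 27]
insert 45:
  append 45 at index 8 → [9, 15, 11, 17, 29, 12, 21, 27, 45] (no swap needed)
extract-min → returns 9:
  remove root 9; move last element 45 to root → [45, 15, 11, 17, 29, 12, 21, 27]
  45 vs smaller child 11 at index 2, swap → [11, 15, 45, 17, 29, 12, 21, 27]
  45 vs smaller child 12 at index 5, swap → [11, 15, 12, 17, 29, 45, 21, 27]
extract-min → returns 11:
  remove root 11; move last element 27 to root → [27, 15, 12, 17, 29, 45, 21]
  27 vs smaller child 12 at index 2, swap → [12, 15, 27, 17, 29, 45, 21]
  27 vs smaller child 21 at index 6, swap → [12, 15, 21, 17, 29, 45, 27]

[12, 15, 21, 17, 29, 45, 27]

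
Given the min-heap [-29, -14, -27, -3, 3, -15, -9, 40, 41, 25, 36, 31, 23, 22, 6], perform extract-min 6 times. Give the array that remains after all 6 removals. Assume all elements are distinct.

[3, 23, 6, 36, 25, 31, 22, 40, 41]

extract-min #1 returns -29:
  remove root -29; move last element 6 to root → [6, -14, -27, -3, 3, -15, -9, 40, 41, 25, 36, 31, 23, 22]
  6 vs smaller child -27 at index 2, swap → [-27, -14, 6, -3, 3, -15, -9, 40, 41, 25, 36, 31, 23, 22]
  6 vs smaller child -15 at index 5, swap → [-27, -14, -15, -3, 3, 6, -9, 40, 41, 25, 36, 31, 23, 22]
extract-min #2 returns -27:
  remove root -27; move last element 22 to root → [22, -14, -15, -3, 3, 6, -9, 40, 41, 25, 36, 31, 23]
  22 vs smaller child -15 at index 2, swap → [-15, -14, 22, -3, 3, 6, -9, 40, 41, 25, 36, 31, 23]
  22 vs smaller child -9 at index 6, swap → [-15, -14, -9, -3, 3, 6, 22, 40, 41, 25, 36, 31, 23]
extract-min #3 returns -15:
  remove root -15; move last element 23 to root → [23, -14, -9, -3, 3, 6, 22, 40, 41, 25, 36, 31]
  23 vs smaller child -14 at index 1, swap → [-14, 23, -9, -3, 3, 6, 22, 40, 41, 25, 36, 31]
  23 vs smaller child -3 at index 3, swap → [-14, -3, -9, 23, 3, 6, 22, 40, 41, 25, 36, 31]
extract-min #4 returns -14:
  remove root -14; move last element 31 to root → [31, -3, -9, 23, 3, 6, 22, 40, 41, 25, 36]
  31 vs smaller child -9 at index 2, swap → [-9, -3, 31, 23, 3, 6, 22, 40, 41, 25, 36]
  31 vs smaller child 6 at index 5, swap → [-9, -3, 6, 23, 3, 31, 22, 40, 41, 25, 36]
extract-min #5 returns -9:
  remove root -9; move last element 36 to root → [36, -3, 6, 23, 3, 31, 22, 40, 41, 25]
  36 vs smaller child -3 at index 1, swap → [-3, 36, 6, 23, 3, 31, 22, 40, 41, 25]
  36 vs smaller child 3 at index 4, swap → [-3, 3, 6, 23, 36, 31, 22, 40, 41, 25]
  36 vs only child 25 at index 9, swap → [-3, 3, 6, 23, 25, 31, 22, 40, 41, 36]
extract-min #6 returns -3:
  remove root -3; move last element 36 to root → [36, 3, 6, 23, 25, 31, 22, 40, 41]
  36 vs smaller child 3 at index 1, swap → [3, 36, 6, 23, 25, 31, 22, 40, 41]
  36 vs smaller child 23 at index 3, swap → [3, 23, 6, 36, 25, 31, 22, 40, 41]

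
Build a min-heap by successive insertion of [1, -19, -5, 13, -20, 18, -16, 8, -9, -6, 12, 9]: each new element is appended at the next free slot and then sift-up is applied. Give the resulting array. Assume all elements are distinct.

Insert 1:
  append 1 at index 0 → [1] (no swap needed)
Insert -19:
  append -19 at index 1 → [1, -19]
  -19 < parent 1 at index 0, swap → [-19, 1]
Insert -5:
  append -5 at index 2 → [-19, 1, -5] (no swap needed)
Insert 13:
  append 13 at index 3 → [-19, 1, -5, 13] (no swap needed)
Insert -20:
  append -20 at index 4 → [-19, 1, -5, 13, -20]
  -20 < parent 1 at index 1, swap → [-19, -20, -5, 13, 1]
  -20 < parent -19 at index 0, swap → [-20, -19, -5, 13, 1]
Insert 18:
  append 18 at index 5 → [-20, -19, -5, 13, 1, 18] (no swap needed)
Insert -16:
  append -16 at index 6 → [-20, -19, -5, 13, 1, 18, -16]
  -16 < parent -5 at index 2, swap → [-20, -19, -16, 13, 1, 18, -5]
Insert 8:
  append 8 at index 7 → [-20, -19, -16, 13, 1, 18, -5, 8]
  8 < parent 13 at index 3, swap → [-20, -19, -16, 8, 1, 18, -5, 13]
Insert -9:
  append -9 at index 8 → [-20, -19, -16, 8, 1, 18, -5, 13, -9]
  -9 < parent 8 at index 3, swap → [-20, -19, -16, -9, 1, 18, -5, 13, 8]
Insert -6:
  append -6 at index 9 → [-20, -19, -16, -9, 1, 18, -5, 13, 8, -6]
  -6 < parent 1 at index 4, swap → [-20, -19, -16, -9, -6, 18, -5, 13, 8, 1]
Insert 12:
  append 12 at index 10 → [-20, -19, -16, -9, -6, 18, -5, 13, 8, 1, 12] (no swap needed)
Insert 9:
  append 9 at index 11 → [-20, -19, -16, -9, -6, 18, -5, 13, 8, 1, 12, 9]
  9 < parent 18 at index 5, swap → [-20, -19, -16, -9, -6, 9, -5, 13, 8, 1, 12, 18]

[-20, -19, -16, -9, -6, 9, -5, 13, 8, 1, 12, 18]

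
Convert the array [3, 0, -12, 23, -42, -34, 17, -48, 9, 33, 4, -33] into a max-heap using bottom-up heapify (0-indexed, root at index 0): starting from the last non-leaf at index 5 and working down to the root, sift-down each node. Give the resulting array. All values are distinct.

[33, 23, 17, 9, 4, -33, -12, -48, 3, -42, 0, -34]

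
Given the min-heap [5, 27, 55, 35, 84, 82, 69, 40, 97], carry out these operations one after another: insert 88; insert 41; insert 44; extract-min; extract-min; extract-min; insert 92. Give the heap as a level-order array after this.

[40, 41, 44, 82, 88, 55, 69, 84, 97, 92]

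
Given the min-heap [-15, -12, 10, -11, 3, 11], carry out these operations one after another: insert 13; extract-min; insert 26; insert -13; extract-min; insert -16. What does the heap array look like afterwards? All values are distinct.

[-16, -12, 10, -11, 3, 11, 26, 13]

insert 13:
  append 13 at index 6 → [-15, -12, 10, -11, 3, 11, 13] (no swap needed)
extract-min → returns -15:
  remove root -15; move last element 13 to root → [13, -12, 10, -11, 3, 11]
  13 vs smaller child -12 at index 1, swap → [-12, 13, 10, -11, 3, 11]
  13 vs smaller child -11 at index 3, swap → [-12, -11, 10, 13, 3, 11]
insert 26:
  append 26 at index 6 → [-12, -11, 10, 13, 3, 11, 26] (no swap needed)
insert -13:
  append -13 at index 7 → [-12, -11, 10, 13, 3, 11, 26, -13]
  -13 < parent 13 at index 3, swap → [-12, -11, 10, -13, 3, 11, 26, 13]
  -13 < parent -11 at index 1, swap → [-12, -13, 10, -11, 3, 11, 26, 13]
  -13 < parent -12 at index 0, swap → [-13, -12, 10, -11, 3, 11, 26, 13]
extract-min → returns -13:
  remove root -13; move last element 13 to root → [13, -12, 10, -11, 3, 11, 26]
  13 vs smaller child -12 at index 1, swap → [-12, 13, 10, -11, 3, 11, 26]
  13 vs smaller child -11 at index 3, swap → [-12, -11, 10, 13, 3, 11, 26]
insert -16:
  append -16 at index 7 → [-12, -11, 10, 13, 3, 11, 26, -16]
  -16 < parent 13 at index 3, swap → [-12, -11, 10, -16, 3, 11, 26, 13]
  -16 < parent -11 at index 1, swap → [-12, -16, 10, -11, 3, 11, 26, 13]
  -16 < parent -12 at index 0, swap → [-16, -12, 10, -11, 3, 11, 26, 13]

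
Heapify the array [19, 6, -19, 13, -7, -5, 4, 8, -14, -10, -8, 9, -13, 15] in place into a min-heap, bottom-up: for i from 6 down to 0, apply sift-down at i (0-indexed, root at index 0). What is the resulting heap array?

[-19, -14, -13, 6, -10, -5, 4, 8, 13, -7, -8, 9, 19, 15]

sift down from index 6: already satisfies heap property
sift down from index 5:
  -5 vs smaller child -13 at index 12, swap → [19, 6, -19, 13, -7, -13, 4, 8, -14, -10, -8, 9, -5, 15]
sift down from index 4:
  -7 vs smaller child -10 at index 9, swap → [19, 6, -19, 13, -10, -13, 4, 8, -14, -7, -8, 9, -5, 15]
sift down from index 3:
  13 vs smaller child -14 at index 8, swap → [19, 6, -19, -14, -10, -13, 4, 8, 13, -7, -8, 9, -5, 15]
sift down from index 2: already satisfies heap property
sift down from index 1:
  6 vs smaller child -14 at index 3, swap → [19, -14, -19, 6, -10, -13, 4, 8, 13, -7, -8, 9, -5, 15]
sift down from index 0:
  19 vs smaller child -19 at index 2, swap → [-19, -14, 19, 6, -10, -13, 4, 8, 13, -7, -8, 9, -5, 15]
  19 vs smaller child -13 at index 5, swap → [-19, -14, -13, 6, -10, 19, 4, 8, 13, -7, -8, 9, -5, 15]
  19 vs smaller child -5 at index 12, swap → [-19, -14, -13, 6, -10, -5, 4, 8, 13, -7, -8, 9, 19, 15]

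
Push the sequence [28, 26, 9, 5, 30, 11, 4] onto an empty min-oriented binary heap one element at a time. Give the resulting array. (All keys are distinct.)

Insert 28:
  append 28 at index 0 → [28] (no swap needed)
Insert 26:
  append 26 at index 1 → [28, 26]
  26 < parent 28 at index 0, swap → [26, 28]
Insert 9:
  append 9 at index 2 → [26, 28, 9]
  9 < parent 26 at index 0, swap → [9, 28, 26]
Insert 5:
  append 5 at index 3 → [9, 28, 26, 5]
  5 < parent 28 at index 1, swap → [9, 5, 26, 28]
  5 < parent 9 at index 0, swap → [5, 9, 26, 28]
Insert 30:
  append 30 at index 4 → [5, 9, 26, 28, 30] (no swap needed)
Insert 11:
  append 11 at index 5 → [5, 9, 26, 28, 30, 11]
  11 < parent 26 at index 2, swap → [5, 9, 11, 28, 30, 26]
Insert 4:
  append 4 at index 6 → [5, 9, 11, 28, 30, 26, 4]
  4 < parent 11 at index 2, swap → [5, 9, 4, 28, 30, 26, 11]
  4 < parent 5 at index 0, swap → [4, 9, 5, 28, 30, 26, 11]

[4, 9, 5, 28, 30, 26, 11]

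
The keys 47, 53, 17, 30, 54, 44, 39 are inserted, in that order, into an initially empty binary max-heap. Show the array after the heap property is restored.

[54, 53, 44, 30, 47, 17, 39]

Insert 47:
  append 47 at index 0 → [47] (no swap needed)
Insert 53:
  append 53 at index 1 → [47, 53]
  53 > parent 47 at index 0, swap → [53, 47]
Insert 17:
  append 17 at index 2 → [53, 47, 17] (no swap needed)
Insert 30:
  append 30 at index 3 → [53, 47, 17, 30] (no swap needed)
Insert 54:
  append 54 at index 4 → [53, 47, 17, 30, 54]
  54 > parent 47 at index 1, swap → [53, 54, 17, 30, 47]
  54 > parent 53 at index 0, swap → [54, 53, 17, 30, 47]
Insert 44:
  append 44 at index 5 → [54, 53, 17, 30, 47, 44]
  44 > parent 17 at index 2, swap → [54, 53, 44, 30, 47, 17]
Insert 39:
  append 39 at index 6 → [54, 53, 44, 30, 47, 17, 39] (no swap needed)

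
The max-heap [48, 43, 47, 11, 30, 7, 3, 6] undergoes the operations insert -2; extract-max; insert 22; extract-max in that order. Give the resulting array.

insert -2:
  append -2 at index 8 → [48, 43, 47, 11, 30, 7, 3, 6, -2] (no swap needed)
extract-max → returns 48:
  remove root 48; move last element -2 to root → [-2, 43, 47, 11, 30, 7, 3, 6]
  -2 vs larger child 47 at index 2, swap → [47, 43, -2, 11, 30, 7, 3, 6]
  -2 vs larger child 7 at index 5, swap → [47, 43, 7, 11, 30, -2, 3, 6]
insert 22:
  append 22 at index 8 → [47, 43, 7, 11, 30, -2, 3, 6, 22]
  22 > parent 11 at index 3, swap → [47, 43, 7, 22, 30, -2, 3, 6, 11]
extract-max → returns 47:
  remove root 47; move last element 11 to root → [11, 43, 7, 22, 30, -2, 3, 6]
  11 vs larger child 43 at index 1, swap → [43, 11, 7, 22, 30, -2, 3, 6]
  11 vs larger child 30 at index 4, swap → [43, 30, 7, 22, 11, -2, 3, 6]

[43, 30, 7, 22, 11, -2, 3, 6]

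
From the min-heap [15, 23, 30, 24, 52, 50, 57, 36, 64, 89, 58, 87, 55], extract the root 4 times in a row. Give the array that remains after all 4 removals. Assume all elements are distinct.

extract-min #1 returns 15:
  remove root 15; move last element 55 to root → [55, 23, 30, 24, 52, 50, 57, 36, 64, 89, 58, 87]
  55 vs smaller child 23 at index 1, swap → [23, 55, 30, 24, 52, 50, 57, 36, 64, 89, 58, 87]
  55 vs smaller child 24 at index 3, swap → [23, 24, 30, 55, 52, 50, 57, 36, 64, 89, 58, 87]
  55 vs smaller child 36 at index 7, swap → [23, 24, 30, 36, 52, 50, 57, 55, 64, 89, 58, 87]
extract-min #2 returns 23:
  remove root 23; move last element 87 to root → [87, 24, 30, 36, 52, 50, 57, 55, 64, 89, 58]
  87 vs smaller child 24 at index 1, swap → [24, 87, 30, 36, 52, 50, 57, 55, 64, 89, 58]
  87 vs smaller child 36 at index 3, swap → [24, 36, 30, 87, 52, 50, 57, 55, 64, 89, 58]
  87 vs smaller child 55 at index 7, swap → [24, 36, 30, 55, 52, 50, 57, 87, 64, 89, 58]
extract-min #3 returns 24:
  remove root 24; move last element 58 to root → [58, 36, 30, 55, 52, 50, 57, 87, 64, 89]
  58 vs smaller child 30 at index 2, swap → [30, 36, 58, 55, 52, 50, 57, 87, 64, 89]
  58 vs smaller child 50 at index 5, swap → [30, 36, 50, 55, 52, 58, 57, 87, 64, 89]
extract-min #4 returns 30:
  remove root 30; move last element 89 to root → [89, 36, 50, 55, 52, 58, 57, 87, 64]
  89 vs smaller child 36 at index 1, swap → [36, 89, 50, 55, 52, 58, 57, 87, 64]
  89 vs smaller child 52 at index 4, swap → [36, 52, 50, 55, 89, 58, 57, 87, 64]

[36, 52, 50, 55, 89, 58, 57, 87, 64]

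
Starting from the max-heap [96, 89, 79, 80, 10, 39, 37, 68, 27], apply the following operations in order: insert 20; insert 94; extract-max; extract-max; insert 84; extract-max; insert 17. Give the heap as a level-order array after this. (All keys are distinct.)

[84, 80, 79, 68, 20, 39, 37, 10, 27, 17]

insert 20:
  append 20 at index 9 → [96, 89, 79, 80, 10, 39, 37, 68, 27, 20]
  20 > parent 10 at index 4, swap → [96, 89, 79, 80, 20, 39, 37, 68, 27, 10]
insert 94:
  append 94 at index 10 → [96, 89, 79, 80, 20, 39, 37, 68, 27, 10, 94]
  94 > parent 20 at index 4, swap → [96, 89, 79, 80, 94, 39, 37, 68, 27, 10, 20]
  94 > parent 89 at index 1, swap → [96, 94, 79, 80, 89, 39, 37, 68, 27, 10, 20]
extract-max → returns 96:
  remove root 96; move last element 20 to root → [20, 94, 79, 80, 89, 39, 37, 68, 27, 10]
  20 vs larger child 94 at index 1, swap → [94, 20, 79, 80, 89, 39, 37, 68, 27, 10]
  20 vs larger child 89 at index 4, swap → [94, 89, 79, 80, 20, 39, 37, 68, 27, 10]
extract-max → returns 94:
  remove root 94; move last element 10 to root → [10, 89, 79, 80, 20, 39, 37, 68, 27]
  10 vs larger child 89 at index 1, swap → [89, 10, 79, 80, 20, 39, 37, 68, 27]
  10 vs larger child 80 at index 3, swap → [89, 80, 79, 10, 20, 39, 37, 68, 27]
  10 vs larger child 68 at index 7, swap → [89, 80, 79, 68, 20, 39, 37, 10, 27]
insert 84:
  append 84 at index 9 → [89, 80, 79, 68, 20, 39, 37, 10, 27, 84]
  84 > parent 20 at index 4, swap → [89, 80, 79, 68, 84, 39, 37, 10, 27, 20]
  84 > parent 80 at index 1, swap → [89, 84, 79, 68, 80, 39, 37, 10, 27, 20]
extract-max → returns 89:
  remove root 89; move last element 20 to root → [20, 84, 79, 68, 80, 39, 37, 10, 27]
  20 vs larger child 84 at index 1, swap → [84, 20, 79, 68, 80, 39, 37, 10, 27]
  20 vs larger child 80 at index 4, swap → [84, 80, 79, 68, 20, 39, 37, 10, 27]
insert 17:
  append 17 at index 9 → [84, 80, 79, 68, 20, 39, 37, 10, 27, 17] (no swap needed)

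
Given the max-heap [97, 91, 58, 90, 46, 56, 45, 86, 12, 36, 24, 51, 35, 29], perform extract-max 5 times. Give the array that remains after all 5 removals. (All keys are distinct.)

[56, 51, 45, 35, 46, 24, 36, 29, 12]

extract-max #1 returns 97:
  remove root 97; move last element 29 to root → [29, 91, 58, 90, 46, 56, 45, 86, 12, 36, 24, 51, 35]
  29 vs larger child 91 at index 1, swap → [91, 29, 58, 90, 46, 56, 45, 86, 12, 36, 24, 51, 35]
  29 vs larger child 90 at index 3, swap → [91, 90, 58, 29, 46, 56, 45, 86, 12, 36, 24, 51, 35]
  29 vs larger child 86 at index 7, swap → [91, 90, 58, 86, 46, 56, 45, 29, 12, 36, 24, 51, 35]
extract-max #2 returns 91:
  remove root 91; move last element 35 to root → [35, 90, 58, 86, 46, 56, 45, 29, 12, 36, 24, 51]
  35 vs larger child 90 at index 1, swap → [90, 35, 58, 86, 46, 56, 45, 29, 12, 36, 24, 51]
  35 vs larger child 86 at index 3, swap → [90, 86, 58, 35, 46, 56, 45, 29, 12, 36, 24, 51]
extract-max #3 returns 90:
  remove root 90; move last element 51 to root → [51, 86, 58, 35, 46, 56, 45, 29, 12, 36, 24]
  51 vs larger child 86 at index 1, swap → [86, 51, 58, 35, 46, 56, 45, 29, 12, 36, 24]
extract-max #4 returns 86:
  remove root 86; move last element 24 to root → [24, 51, 58, 35, 46, 56, 45, 29, 12, 36]
  24 vs larger child 58 at index 2, swap → [58, 51, 24, 35, 46, 56, 45, 29, 12, 36]
  24 vs larger child 56 at index 5, swap → [58, 51, 56, 35, 46, 24, 45, 29, 12, 36]
extract-max #5 returns 58:
  remove root 58; move last element 36 to root → [36, 51, 56, 35, 46, 24, 45, 29, 12]
  36 vs larger child 56 at index 2, swap → [56, 51, 36, 35, 46, 24, 45, 29, 12]
  36 vs larger child 45 at index 6, swap → [56, 51, 45, 35, 46, 24, 36, 29, 12]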